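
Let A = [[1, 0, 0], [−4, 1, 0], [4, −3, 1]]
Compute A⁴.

A = I + N where N = [[0, 0, 0], [−4, 0, 0], [4, −3, 0]] is strictly lower-triangular, so N³ = 0.
(I + N)⁴ = I + 4·N + 6·N² = [[1, 0, 0], [−16, 1, 0], [88, −12, 1]].

[[1, 0, 0], [−16, 1, 0], [88, −12, 1]]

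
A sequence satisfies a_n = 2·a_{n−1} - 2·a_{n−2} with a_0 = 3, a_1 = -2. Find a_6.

With companion matrix C = [[2, -2], [1, 0]], [a_n, a_{n−1}]ᵀ = C·[a_{n−1}, a_{n−2}]ᵀ, so [a_6, a_5]ᵀ = C⁵·[a_1, a_0]ᵀ.
C⁵ = [[-8, 8], [-4, 0]], giving [a_6, a_5]ᵀ = [[40], [8]].

40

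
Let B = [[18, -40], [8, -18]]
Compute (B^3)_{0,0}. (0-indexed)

72

tr B = 0 and det B = -4, so the characteristic polynomial is λ² − (0)λ + (-4) with roots -2 and 2.
Eigenvectors give P = [[-2, -5], [-1, -2]] with P⁻¹ = [[2, -5], [-1, 2]], and B = P·diag(-2, 2)·P⁻¹.
Then B^3 = P·diag(-8, 8)·P⁻¹ = [[16, -40], [8, -16]] · [[2, -5], [-1, 2]] = [[72, -160], [32, -72]].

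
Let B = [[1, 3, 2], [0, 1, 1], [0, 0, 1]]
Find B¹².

B = I + N where N = [[0, 3, 2], [0, 0, 1], [0, 0, 0]] is strictly upper-triangular, so N³ = 0.
(I + N)¹² = I + 12·N + 66·N² = [[1, 36, 222], [0, 1, 12], [0, 0, 1]].

[[1, 36, 222], [0, 1, 12], [0, 0, 1]]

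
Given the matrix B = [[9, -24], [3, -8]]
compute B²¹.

[[9, -24], [3, -8]]

B² = B (a projection; rank 1, trace 1), so B²¹ = B.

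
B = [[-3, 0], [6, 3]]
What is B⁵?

[[-243, 0], [486, 243]]

tr B = 0 and det B = -9, so the characteristic polynomial is λ² − (0)λ + (-9) with roots 3 and -3.
Eigenvectors give P = [[0, -1], [1, 1]] with P⁻¹ = [[1, 1], [-1, 0]], and B = P·diag(3, -3)·P⁻¹.
Then B⁵ = P·diag(243, -243)·P⁻¹ = [[0, 243], [243, -243]] · [[1, 1], [-1, 0]] = [[-243, 0], [486, 243]].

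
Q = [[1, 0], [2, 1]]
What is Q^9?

[[1, 0], [18, 1]]

Q = I + N where N = [[0, 0], [2, 0]] is strictly lower-triangular, so N^2 = 0.
(I + N)^9 = I + 9·N = [[1, 0], [18, 1]].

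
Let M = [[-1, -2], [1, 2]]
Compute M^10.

M² = M (a projection; rank 1, trace 1), so M^10 = M.

[[-1, -2], [1, 2]]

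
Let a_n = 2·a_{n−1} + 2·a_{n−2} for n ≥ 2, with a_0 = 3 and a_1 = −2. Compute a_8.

With companion matrix M = [[2, 2], [1, 0]], [a_n, a_{n−1}]ᵀ = M·[a_{n−1}, a_{n−2}]ᵀ, so [a_8, a_7]ᵀ = M⁷·[a_1, a_0]ᵀ.
M⁷ = [[896, 656], [328, 240]], giving [a_8, a_7]ᵀ = [[176], [64]].

176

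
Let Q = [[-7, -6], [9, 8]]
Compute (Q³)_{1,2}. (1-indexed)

-18

tr Q = 1 and det Q = -2, so the characteristic polynomial is λ² − (1)λ + (-2) with roots 2 and -1.
Eigenvectors give P = [[-2, -1], [3, 1]] with P⁻¹ = [[1, 1], [-3, -2]], and Q = P·diag(2, -1)·P⁻¹.
Then Q³ = P·diag(8, -1)·P⁻¹ = [[-16, 1], [24, -1]] · [[1, 1], [-3, -2]] = [[-19, -18], [27, 26]].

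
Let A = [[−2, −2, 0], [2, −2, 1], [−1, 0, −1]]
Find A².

[[0, 8, −2], [−9, 0, −3], [3, 2, 1]]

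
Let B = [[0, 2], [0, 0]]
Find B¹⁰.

B is strictly triangular, hence nilpotent: B² = 0, so B¹⁰ = 0.

[[0, 0], [0, 0]]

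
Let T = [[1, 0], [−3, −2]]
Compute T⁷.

tr T = −1 and det T = −2, so the characteristic polynomial is λ² − (−1)λ + (−2) with roots −2 and 1.
Eigenvectors give P = [[0, −1], [1, 1]] with P⁻¹ = [[1, 1], [−1, 0]], and T = P·diag(−2, 1)·P⁻¹.
Then T⁷ = P·diag(−128, 1)·P⁻¹ = [[0, −1], [−128, 1]] · [[1, 1], [−1, 0]] = [[1, 0], [−129, −128]].

[[1, 0], [−129, −128]]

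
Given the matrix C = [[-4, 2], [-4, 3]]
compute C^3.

C^2 = [[8, -2], [4, 1]]
C^3 = [[-24, 10], [-20, 11]]

[[-24, 10], [-20, 11]]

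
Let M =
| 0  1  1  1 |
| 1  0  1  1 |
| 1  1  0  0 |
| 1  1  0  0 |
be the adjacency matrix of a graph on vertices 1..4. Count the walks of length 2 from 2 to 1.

The number of length-2 walks from vertex 2 to vertex 1 is entry (2,1) of M^2, where M is the adjacency matrix.
M^2 = [[3, 2, 1, 1], [2, 3, 1, 1], [1, 1, 2, 2], [1, 1, 2, 2]]

2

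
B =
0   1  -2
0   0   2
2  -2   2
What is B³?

[[-4, 0, 12], [8, -4, -8], [-8, 12, -20]]

B² = [[-4, 4, -2], [4, -4, 4], [4, -2, -4]]
B³ = [[-4, 0, 12], [8, -4, -8], [-8, 12, -20]]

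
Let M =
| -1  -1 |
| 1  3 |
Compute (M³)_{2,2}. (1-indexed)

M² = [[0, -2], [2, 8]]
M³ = [[-2, -6], [6, 22]]

22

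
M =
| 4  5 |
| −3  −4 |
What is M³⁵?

M² = I (check: tr M = 0 and det M = −1), so M³⁵ = M since 35 is odd.

[[4, 5], [−3, −4]]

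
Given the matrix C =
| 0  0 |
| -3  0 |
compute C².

[[0, 0], [0, 0]]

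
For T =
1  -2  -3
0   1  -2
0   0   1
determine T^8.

[[1, -16, 88], [0, 1, -16], [0, 0, 1]]

T = I + N where N = [[0, -2, -3], [0, 0, -2], [0, 0, 0]] is strictly upper-triangular, so N^3 = 0.
(I + N)^8 = I + 8·N + 28·N^2 = [[1, -16, 88], [0, 1, -16], [0, 0, 1]].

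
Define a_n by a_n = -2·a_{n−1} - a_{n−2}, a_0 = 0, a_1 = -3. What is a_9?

-27

With companion matrix C = [[-2, -1], [1, 0]], [a_n, a_{n−1}]ᵀ = C·[a_{n−1}, a_{n−2}]ᵀ, so [a_9, a_8]ᵀ = C⁸·[a_1, a_0]ᵀ.
C⁸ = [[9, 8], [-8, -7]], giving [a_9, a_8]ᵀ = [[-27], [24]].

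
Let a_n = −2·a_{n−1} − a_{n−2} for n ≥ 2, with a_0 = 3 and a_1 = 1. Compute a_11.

41

With companion matrix Q = [[−2, −1], [1, 0]], [a_n, a_{n−1}]ᵀ = Q·[a_{n−1}, a_{n−2}]ᵀ, so [a_11, a_10]ᵀ = Q^10·[a_1, a_0]ᵀ.
Q^10 = [[11, 10], [−10, −9]], giving [a_11, a_10]ᵀ = [[41], [−37]].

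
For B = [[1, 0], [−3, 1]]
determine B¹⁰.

[[1, 0], [−30, 1]]

B = I + N where N = [[0, 0], [−3, 0]] is strictly lower-triangular, so N² = 0.
(I + N)¹⁰ = I + 10·N = [[1, 0], [−30, 1]].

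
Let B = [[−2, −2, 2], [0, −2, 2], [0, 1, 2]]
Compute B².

[[4, 10, −4], [0, 6, 0], [0, 0, 6]]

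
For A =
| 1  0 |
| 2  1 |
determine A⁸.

[[1, 0], [16, 1]]

A = I + N where N = [[0, 0], [2, 0]] is strictly lower-triangular, so N² = 0.
(I + N)⁸ = I + 8·N = [[1, 0], [16, 1]].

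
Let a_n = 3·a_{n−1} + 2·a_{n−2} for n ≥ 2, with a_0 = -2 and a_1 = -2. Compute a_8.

With companion matrix C = [[3, 2], [1, 0]], [a_n, a_{n−1}]ᵀ = C·[a_{n−1}, a_{n−2}]ᵀ, so [a_8, a_7]ᵀ = C⁷·[a_1, a_0]ᵀ.
C⁷ = [[6279, 3526], [1763, 990]], giving [a_8, a_7]ᵀ = [[-19610], [-5506]].

-19610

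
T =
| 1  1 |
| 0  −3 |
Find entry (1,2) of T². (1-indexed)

−2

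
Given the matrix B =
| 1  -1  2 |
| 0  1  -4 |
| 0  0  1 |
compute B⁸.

B = I + N where N = [[0, -1, 2], [0, 0, -4], [0, 0, 0]] is strictly upper-triangular, so N³ = 0.
(I + N)⁸ = I + 8·N + 28·N² = [[1, -8, 128], [0, 1, -32], [0, 0, 1]].

[[1, -8, 128], [0, 1, -32], [0, 0, 1]]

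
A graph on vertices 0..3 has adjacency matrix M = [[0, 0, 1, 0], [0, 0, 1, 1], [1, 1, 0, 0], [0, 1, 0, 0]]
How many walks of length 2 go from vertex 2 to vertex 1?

The number of length-2 walks from vertex 2 to vertex 1 is entry (2,1) of M², where M is the adjacency matrix.
M² = [[1, 1, 0, 0], [1, 2, 0, 0], [0, 0, 2, 1], [0, 0, 1, 1]]

0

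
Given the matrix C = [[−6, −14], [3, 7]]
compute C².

[[−6, −14], [3, 7]]

C² = C (a projection; rank 1, trace 1), so C² = C.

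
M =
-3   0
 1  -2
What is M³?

tr M = -5 and det M = 6, so the characteristic polynomial is λ² − (-5)λ + (6) with roots -2 and -3.
Eigenvectors give P = [[0, 1], [-1, -1]] with P⁻¹ = [[-1, -1], [1, 0]], and M = P·diag(-2, -3)·P⁻¹.
Then M³ = P·diag(-8, -27)·P⁻¹ = [[0, -27], [8, 27]] · [[-1, -1], [1, 0]] = [[-27, 0], [19, -8]].

[[-27, 0], [19, -8]]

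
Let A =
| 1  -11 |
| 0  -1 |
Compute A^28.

[[1, 0], [0, 1]]

A² = I (check: tr A = 0 and det A = -1), so A^28 = I since 28 is even.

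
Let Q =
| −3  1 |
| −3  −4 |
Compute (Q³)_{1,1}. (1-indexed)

3

Q² = [[6, −7], [21, 13]]
Q³ = [[3, 34], [−102, −31]]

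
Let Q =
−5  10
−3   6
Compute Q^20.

Q² = Q (a projection; rank 1, trace 1), so Q^20 = Q.

[[−5, 10], [−3, 6]]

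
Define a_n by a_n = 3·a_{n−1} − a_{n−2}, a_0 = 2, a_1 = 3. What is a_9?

5778

With companion matrix B = [[3, −1], [1, 0]], [a_n, a_{n−1}]ᵀ = B·[a_{n−1}, a_{n−2}]ᵀ, so [a_9, a_8]ᵀ = B⁸·[a_1, a_0]ᵀ.
B⁸ = [[2584, −987], [987, −377]], giving [a_9, a_8]ᵀ = [[5778], [2207]].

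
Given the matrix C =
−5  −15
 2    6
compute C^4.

[[−5, −15], [2, 6]]

C² = C (a projection; rank 1, trace 1), so C^4 = C.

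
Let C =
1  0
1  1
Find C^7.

C = I + N where N = [[0, 0], [1, 0]] is strictly lower-triangular, so N^2 = 0.
(I + N)^7 = I + 7·N = [[1, 0], [7, 1]].

[[1, 0], [7, 1]]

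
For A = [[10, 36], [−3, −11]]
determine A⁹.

[[1540, 6156], [−513, −2051]]

tr A = −1 and det A = −2, so the characteristic polynomial is λ² − (−1)λ + (−2) with roots −2 and 1.
Eigenvectors give P = [[3, −4], [−1, 1]] with P⁻¹ = [[−1, −4], [−1, −3]], and A = P·diag(−2, 1)·P⁻¹.
Then A⁹ = P·diag(−512, 1)·P⁻¹ = [[−1536, −4], [512, 1]] · [[−1, −4], [−1, −3]] = [[1540, 6156], [−513, −2051]].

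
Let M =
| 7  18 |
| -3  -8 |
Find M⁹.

tr M = -1 and det M = -2, so the characteristic polynomial is λ² − (-1)λ + (-2) with roots 1 and -2.
Eigenvectors give P = [[3, -2], [-1, 1]] with P⁻¹ = [[1, 2], [1, 3]], and M = P·diag(1, -2)·P⁻¹.
Then M⁹ = P·diag(1, -512)·P⁻¹ = [[3, 1024], [-1, -512]] · [[1, 2], [1, 3]] = [[1027, 3078], [-513, -1538]].

[[1027, 3078], [-513, -1538]]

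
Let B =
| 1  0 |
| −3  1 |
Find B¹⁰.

B = I + N where N = [[0, 0], [−3, 0]] is strictly lower-triangular, so N² = 0.
(I + N)¹⁰ = I + 10·N = [[1, 0], [−30, 1]].

[[1, 0], [−30, 1]]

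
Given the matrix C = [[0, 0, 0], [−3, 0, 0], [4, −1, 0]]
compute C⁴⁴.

[[0, 0, 0], [0, 0, 0], [0, 0, 0]]

C is strictly triangular, hence nilpotent: C³ = 0, so C⁴⁴ = 0.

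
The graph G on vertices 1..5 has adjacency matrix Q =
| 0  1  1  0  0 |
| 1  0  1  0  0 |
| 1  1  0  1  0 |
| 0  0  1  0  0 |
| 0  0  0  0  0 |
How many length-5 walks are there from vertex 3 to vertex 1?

The number of length-5 walks from vertex 3 to vertex 1 is entry (3,1) of Q⁵, where Q is the adjacency matrix.
Q² = [[2, 1, 1, 1, 0], [1, 2, 1, 1, 0], [1, 1, 3, 0, 0], [1, 1, 0, 1, 0], [0, 0, 0, 0, 0]]
Q³ = [[2, 3, 4, 1, 0], [3, 2, 4, 1, 0], [4, 4, 2, 3, 0], [1, 1, 3, 0, 0], [0, 0, 0, 0, 0]]
Q⁴ = [[7, 6, 6, 4, 0], [6, 7, 6, 4, 0], [6, 6, 11, 2, 0], [4, 4, 2, 3, 0], [0, 0, 0, 0, 0]]
Q⁵ = [[12, 13, 17, 6, 0], [13, 12, 17, 6, 0], [17, 17, 14, 11, 0], [6, 6, 11, 2, 0], [0, 0, 0, 0, 0]]

17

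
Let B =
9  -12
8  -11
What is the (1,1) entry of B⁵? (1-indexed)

tr B = -2 and det B = -3, so the characteristic polynomial is λ² − (-2)λ + (-3) with roots -3 and 1.
Eigenvectors give P = [[1, 3], [1, 2]] with P⁻¹ = [[-2, 3], [1, -1]], and B = P·diag(-3, 1)·P⁻¹.
Then B⁵ = P·diag(-243, 1)·P⁻¹ = [[-243, 3], [-243, 2]] · [[-2, 3], [1, -1]] = [[489, -732], [488, -731]].

489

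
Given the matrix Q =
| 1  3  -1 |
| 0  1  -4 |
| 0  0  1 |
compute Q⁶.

Q = I + N where N = [[0, 3, -1], [0, 0, -4], [0, 0, 0]] is strictly upper-triangular, so N³ = 0.
(I + N)⁶ = I + 6·N + 15·N² = [[1, 18, -186], [0, 1, -24], [0, 0, 1]].

[[1, 18, -186], [0, 1, -24], [0, 0, 1]]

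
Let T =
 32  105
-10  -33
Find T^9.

tr T = -1 and det T = -6, so the characteristic polynomial is λ² − (-1)λ + (-6) with roots 2 and -3.
Eigenvectors give P = [[7, -3], [-2, 1]] with P⁻¹ = [[1, 3], [2, 7]], and T = P·diag(2, -3)·P⁻¹.
Then T^9 = P·diag(512, -19683)·P⁻¹ = [[3584, 59049], [-1024, -19683]] · [[1, 3], [2, 7]] = [[121682, 424095], [-40390, -140853]].

[[121682, 424095], [-40390, -140853]]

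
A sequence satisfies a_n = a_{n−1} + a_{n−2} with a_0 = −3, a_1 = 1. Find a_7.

−11

With companion matrix M = [[1, 1], [1, 0]], [a_n, a_{n−1}]ᵀ = M·[a_{n−1}, a_{n−2}]ᵀ, so [a_7, a_6]ᵀ = M^6·[a_1, a_0]ᵀ.
M^6 = [[13, 8], [8, 5]], giving [a_7, a_6]ᵀ = [[−11], [−7]].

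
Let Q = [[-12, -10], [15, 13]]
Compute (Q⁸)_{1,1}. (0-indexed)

tr Q = 1 and det Q = -6, so the characteristic polynomial is λ² − (1)λ + (-6) with roots -2 and 3.
Eigenvectors give P = [[-1, 2], [1, -3]] with P⁻¹ = [[-3, -2], [-1, -1]], and Q = P·diag(-2, 3)·P⁻¹.
Then Q⁸ = P·diag(256, 6561)·P⁻¹ = [[-256, 13122], [256, -19683]] · [[-3, -2], [-1, -1]] = [[-12354, -12610], [18915, 19171]].

19171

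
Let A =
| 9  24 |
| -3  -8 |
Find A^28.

[[9, 24], [-3, -8]]

A² = A (a projection; rank 1, trace 1), so A^28 = A.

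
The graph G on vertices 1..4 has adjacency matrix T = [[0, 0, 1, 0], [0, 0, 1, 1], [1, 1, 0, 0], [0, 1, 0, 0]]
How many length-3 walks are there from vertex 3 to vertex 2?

3

The number of length-3 walks from vertex 3 to vertex 2 is entry (3,2) of T^3, where T is the adjacency matrix.
T^2 = [[1, 1, 0, 0], [1, 2, 0, 0], [0, 0, 2, 1], [0, 0, 1, 1]]
T^3 = [[0, 0, 2, 1], [0, 0, 3, 2], [2, 3, 0, 0], [1, 2, 0, 0]]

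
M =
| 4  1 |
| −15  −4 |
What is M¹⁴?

M² = I (check: tr M = 0 and det M = −1), so M¹⁴ = I since 14 is even.

[[1, 0], [0, 1]]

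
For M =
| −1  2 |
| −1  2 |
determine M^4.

M² = M (a projection; rank 1, trace 1), so M^4 = M.

[[−1, 2], [−1, 2]]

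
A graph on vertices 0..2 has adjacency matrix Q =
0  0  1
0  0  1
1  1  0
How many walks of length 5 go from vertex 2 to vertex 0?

4

The number of length-5 walks from vertex 2 to vertex 0 is entry (2,0) of Q⁵, where Q is the adjacency matrix.
Q² = [[1, 1, 0], [1, 1, 0], [0, 0, 2]]
Q³ = [[0, 0, 2], [0, 0, 2], [2, 2, 0]]
Q⁴ = [[2, 2, 0], [2, 2, 0], [0, 0, 4]]
Q⁵ = [[0, 0, 4], [0, 0, 4], [4, 4, 0]]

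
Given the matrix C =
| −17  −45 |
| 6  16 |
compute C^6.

tr C = −1 and det C = −2, so the characteristic polynomial is λ² − (−1)λ + (−2) with roots 1 and −2.
Eigenvectors give P = [[5, −3], [−2, 1]] with P⁻¹ = [[−1, −3], [−2, −5]], and C = P·diag(1, −2)·P⁻¹.
Then C^6 = P·diag(1, 64)·P⁻¹ = [[5, −192], [−2, 64]] · [[−1, −3], [−2, −5]] = [[379, 945], [−126, −314]].

[[379, 945], [−126, −314]]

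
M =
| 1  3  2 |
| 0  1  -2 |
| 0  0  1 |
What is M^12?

[[1, 36, -372], [0, 1, -24], [0, 0, 1]]

M = I + N where N = [[0, 3, 2], [0, 0, -2], [0, 0, 0]] is strictly upper-triangular, so N^3 = 0.
(I + N)^12 = I + 12·N + 66·N^2 = [[1, 36, -372], [0, 1, -24], [0, 0, 1]].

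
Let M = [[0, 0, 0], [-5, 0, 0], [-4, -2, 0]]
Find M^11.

M is strictly triangular, hence nilpotent: M^3 = 0, so M^11 = 0.

[[0, 0, 0], [0, 0, 0], [0, 0, 0]]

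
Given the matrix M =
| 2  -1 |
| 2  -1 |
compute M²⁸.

[[2, -1], [2, -1]]

M² = M (a projection; rank 1, trace 1), so M²⁸ = M.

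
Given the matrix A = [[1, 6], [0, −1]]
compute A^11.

A² = I (check: tr A = 0 and det A = −1), so A^11 = A since 11 is odd.

[[1, 6], [0, −1]]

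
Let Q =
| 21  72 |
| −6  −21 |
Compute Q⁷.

[[15309, 52488], [−4374, −15309]]

tr Q = 0 and det Q = −9, so the characteristic polynomial is λ² − (0)λ + (−9) with roots −3 and 3.
Eigenvectors give P = [[−3, 4], [1, −1]] with P⁻¹ = [[1, 4], [1, 3]], and Q = P·diag(−3, 3)·P⁻¹.
Then Q⁷ = P·diag(−2187, 2187)·P⁻¹ = [[6561, 8748], [−2187, −2187]] · [[1, 4], [1, 3]] = [[15309, 52488], [−4374, −15309]].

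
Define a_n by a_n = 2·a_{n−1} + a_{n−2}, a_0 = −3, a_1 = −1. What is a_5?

−65

With companion matrix T = [[2, 1], [1, 0]], [a_n, a_{n−1}]ᵀ = T·[a_{n−1}, a_{n−2}]ᵀ, so [a_5, a_4]ᵀ = T⁴·[a_1, a_0]ᵀ.
T⁴ = [[29, 12], [12, 5]], giving [a_5, a_4]ᵀ = [[−65], [−27]].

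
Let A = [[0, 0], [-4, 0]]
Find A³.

[[0, 0], [0, 0]]

A is strictly triangular, hence nilpotent: A² = 0, so A³ = 0.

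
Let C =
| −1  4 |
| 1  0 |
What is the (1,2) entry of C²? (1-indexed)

−4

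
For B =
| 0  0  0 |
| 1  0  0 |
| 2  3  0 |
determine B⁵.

[[0, 0, 0], [0, 0, 0], [0, 0, 0]]

B is strictly triangular, hence nilpotent: B³ = 0, so B⁵ = 0.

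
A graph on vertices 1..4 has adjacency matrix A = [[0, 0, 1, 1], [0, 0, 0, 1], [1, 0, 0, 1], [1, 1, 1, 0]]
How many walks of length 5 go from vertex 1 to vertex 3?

13

The number of length-5 walks from vertex 1 to vertex 3 is entry (1,3) of A⁵, where A is the adjacency matrix.
A² = [[2, 1, 1, 1], [1, 1, 1, 0], [1, 1, 2, 1], [1, 0, 1, 3]]
A³ = [[2, 1, 3, 4], [1, 0, 1, 3], [3, 1, 2, 4], [4, 3, 4, 2]]
A⁴ = [[7, 4, 6, 6], [4, 3, 4, 2], [6, 4, 7, 6], [6, 2, 6, 11]]
A⁵ = [[12, 6, 13, 17], [6, 2, 6, 11], [13, 6, 12, 17], [17, 11, 17, 14]]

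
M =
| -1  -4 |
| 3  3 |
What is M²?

[[-11, -8], [6, -3]]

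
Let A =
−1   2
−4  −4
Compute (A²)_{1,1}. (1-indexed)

−7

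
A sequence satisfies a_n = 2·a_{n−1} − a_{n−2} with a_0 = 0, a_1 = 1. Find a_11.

With companion matrix M = [[2, −1], [1, 0]], [a_n, a_{n−1}]ᵀ = M·[a_{n−1}, a_{n−2}]ᵀ, so [a_11, a_10]ᵀ = M¹⁰·[a_1, a_0]ᵀ.
M¹⁰ = [[11, −10], [10, −9]], giving [a_11, a_10]ᵀ = [[11], [10]].

11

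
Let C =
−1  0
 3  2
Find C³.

tr C = 1 and det C = −2, so the characteristic polynomial is λ² − (1)λ + (−2) with roots 2 and −1.
Eigenvectors give P = [[0, 1], [1, −1]] with P⁻¹ = [[1, 1], [1, 0]], and C = P·diag(2, −1)·P⁻¹.
Then C³ = P·diag(8, −1)·P⁻¹ = [[0, −1], [8, 1]] · [[1, 1], [1, 0]] = [[−1, 0], [9, 8]].

[[−1, 0], [9, 8]]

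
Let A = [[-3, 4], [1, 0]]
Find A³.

[[-51, 52], [13, -12]]

A² = [[13, -12], [-3, 4]]
A³ = [[-51, 52], [13, -12]]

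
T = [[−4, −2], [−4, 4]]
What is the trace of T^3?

0

T^2 = [[24, 0], [0, 24]]
T^3 = [[−96, −48], [−96, 96]]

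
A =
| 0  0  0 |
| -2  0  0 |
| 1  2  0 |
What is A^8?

A is strictly triangular, hence nilpotent: A^3 = 0, so A^8 = 0.

[[0, 0, 0], [0, 0, 0], [0, 0, 0]]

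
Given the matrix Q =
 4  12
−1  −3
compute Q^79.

Q² = Q (a projection; rank 1, trace 1), so Q^79 = Q.

[[4, 12], [−1, −3]]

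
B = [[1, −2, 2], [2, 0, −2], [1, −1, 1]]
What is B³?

B² = [[−1, −4, 8], [0, −2, 2], [0, −3, 5]]
B³ = [[−1, −6, 14], [−2, −2, 6], [−1, −5, 11]]

[[−1, −6, 14], [−2, −2, 6], [−1, −5, 11]]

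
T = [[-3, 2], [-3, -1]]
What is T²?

[[3, -8], [12, -5]]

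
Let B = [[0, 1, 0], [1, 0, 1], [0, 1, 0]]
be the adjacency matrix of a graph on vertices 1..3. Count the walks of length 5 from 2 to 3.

4

The number of length-5 walks from vertex 2 to vertex 3 is entry (2,3) of B⁵, where B is the adjacency matrix.
B² = [[1, 0, 1], [0, 2, 0], [1, 0, 1]]
B³ = [[0, 2, 0], [2, 0, 2], [0, 2, 0]]
B⁴ = [[2, 0, 2], [0, 4, 0], [2, 0, 2]]
B⁵ = [[0, 4, 0], [4, 0, 4], [0, 4, 0]]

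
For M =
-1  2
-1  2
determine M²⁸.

M² = M (a projection; rank 1, trace 1), so M²⁸ = M.

[[-1, 2], [-1, 2]]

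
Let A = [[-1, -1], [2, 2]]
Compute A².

A² = A (a projection; rank 1, trace 1), so A² = A.

[[-1, -1], [2, 2]]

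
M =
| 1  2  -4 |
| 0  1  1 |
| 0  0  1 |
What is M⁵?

[[1, 10, 0], [0, 1, 5], [0, 0, 1]]

M = I + N where N = [[0, 2, -4], [0, 0, 1], [0, 0, 0]] is strictly upper-triangular, so N³ = 0.
(I + N)⁵ = I + 5·N + 10·N² = [[1, 10, 0], [0, 1, 5], [0, 0, 1]].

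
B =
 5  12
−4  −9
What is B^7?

[[6557, 13116], [−4372, −8745]]

tr B = −4 and det B = 3, so the characteristic polynomial is λ² − (−4)λ + (3) with roots −1 and −3.
Eigenvectors give P = [[2, 3], [−1, −2]] with P⁻¹ = [[2, 3], [−1, −2]], and B = P·diag(−1, −3)·P⁻¹.
Then B^7 = P·diag(−1, −2187)·P⁻¹ = [[−2, −6561], [1, 4374]] · [[2, 3], [−1, −2]] = [[6557, 13116], [−4372, −8745]].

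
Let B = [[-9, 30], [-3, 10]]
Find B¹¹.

B² = B (a projection; rank 1, trace 1), so B¹¹ = B.

[[-9, 30], [-3, 10]]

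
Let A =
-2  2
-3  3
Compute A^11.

[[-2, 2], [-3, 3]]

A² = A (a projection; rank 1, trace 1), so A^11 = A.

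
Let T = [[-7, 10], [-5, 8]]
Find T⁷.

[[-2443, 4630], [-2315, 4502]]

tr T = 1 and det T = -6, so the characteristic polynomial is λ² − (1)λ + (-6) with roots 3 and -2.
Eigenvectors give P = [[-1, 2], [-1, 1]] with P⁻¹ = [[1, -2], [1, -1]], and T = P·diag(3, -2)·P⁻¹.
Then T⁷ = P·diag(2187, -128)·P⁻¹ = [[-2187, -256], [-2187, -128]] · [[1, -2], [1, -1]] = [[-2443, 4630], [-2315, 4502]].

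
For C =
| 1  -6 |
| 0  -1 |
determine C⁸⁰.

C² = I (check: tr C = 0 and det C = -1), so C⁸⁰ = I since 80 is even.

[[1, 0], [0, 1]]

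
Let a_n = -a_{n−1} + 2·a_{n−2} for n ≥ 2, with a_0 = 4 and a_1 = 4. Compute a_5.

4

With companion matrix T = [[-1, 2], [1, 0]], [a_n, a_{n−1}]ᵀ = T·[a_{n−1}, a_{n−2}]ᵀ, so [a_5, a_4]ᵀ = T⁴·[a_1, a_0]ᵀ.
T⁴ = [[11, -10], [-5, 6]], giving [a_5, a_4]ᵀ = [[4], [4]].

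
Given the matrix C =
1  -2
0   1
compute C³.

[[1, -6], [0, 1]]

C = I + N where N = [[0, -2], [0, 0]] is strictly upper-triangular, so N² = 0.
(I + N)³ = I + 3·N = [[1, -6], [0, 1]].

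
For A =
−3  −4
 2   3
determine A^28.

A² = I (check: tr A = 0 and det A = −1), so A^28 = I since 28 is even.

[[1, 0], [0, 1]]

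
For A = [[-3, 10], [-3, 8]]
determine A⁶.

[[-3261, 6650], [-1995, 4054]]

tr A = 5 and det A = 6, so the characteristic polynomial is λ² − (5)λ + (6) with roots 2 and 3.
Eigenvectors give P = [[-2, -5], [-1, -3]] with P⁻¹ = [[-3, 5], [1, -2]], and A = P·diag(2, 3)·P⁻¹.
Then A⁶ = P·diag(64, 729)·P⁻¹ = [[-128, -3645], [-64, -2187]] · [[-3, 5], [1, -2]] = [[-3261, 6650], [-1995, 4054]].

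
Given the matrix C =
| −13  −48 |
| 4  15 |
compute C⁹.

tr C = 2 and det C = −3, so the characteristic polynomial is λ² − (2)λ + (−3) with roots −1 and 3.
Eigenvectors give P = [[4, −3], [−1, 1]] with P⁻¹ = [[1, 3], [1, 4]], and C = P·diag(−1, 3)·P⁻¹.
Then C⁹ = P·diag(−1, 19683)·P⁻¹ = [[−4, −59049], [1, 19683]] · [[1, 3], [1, 4]] = [[−59053, −236208], [19684, 78735]].

[[−59053, −236208], [19684, 78735]]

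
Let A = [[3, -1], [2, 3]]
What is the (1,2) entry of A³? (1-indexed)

A² = [[7, -6], [12, 7]]
A³ = [[9, -25], [50, 9]]

-25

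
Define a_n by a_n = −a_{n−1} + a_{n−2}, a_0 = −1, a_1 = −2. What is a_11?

−123

With companion matrix C = [[−1, 1], [1, 0]], [a_n, a_{n−1}]ᵀ = C·[a_{n−1}, a_{n−2}]ᵀ, so [a_11, a_10]ᵀ = C¹⁰·[a_1, a_0]ᵀ.
C¹⁰ = [[89, −55], [−55, 34]], giving [a_11, a_10]ᵀ = [[−123], [76]].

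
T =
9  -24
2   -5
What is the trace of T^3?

tr T = 4 and det T = 3, so the characteristic polynomial is λ² − (4)λ + (3) with roots 3 and 1.
Eigenvectors give P = [[4, 3], [1, 1]] with P⁻¹ = [[1, -3], [-1, 4]], and T = P·diag(3, 1)·P⁻¹.
Then T^3 = P·diag(27, 1)·P⁻¹ = [[108, 3], [27, 1]] · [[1, -3], [-1, 4]] = [[105, -312], [26, -77]].

28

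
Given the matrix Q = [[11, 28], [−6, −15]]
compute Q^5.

[[1451, 3388], [−726, −1695]]

tr Q = −4 and det Q = 3, so the characteristic polynomial is λ² − (−4)λ + (3) with roots −3 and −1.
Eigenvectors give P = [[−2, 7], [1, −3]] with P⁻¹ = [[3, 7], [1, 2]], and Q = P·diag(−3, −1)·P⁻¹.
Then Q^5 = P·diag(−243, −1)·P⁻¹ = [[486, −7], [−243, 3]] · [[3, 7], [1, 2]] = [[1451, 3388], [−726, −1695]].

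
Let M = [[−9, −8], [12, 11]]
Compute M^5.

[[−489, −488], [732, 731]]

tr M = 2 and det M = −3, so the characteristic polynomial is λ² − (2)λ + (−3) with roots 3 and −1.
Eigenvectors give P = [[−2, −1], [3, 1]] with P⁻¹ = [[1, 1], [−3, −2]], and M = P·diag(3, −1)·P⁻¹.
Then M^5 = P·diag(243, −1)·P⁻¹ = [[−486, 1], [729, −1]] · [[1, 1], [−3, −2]] = [[−489, −488], [732, 731]].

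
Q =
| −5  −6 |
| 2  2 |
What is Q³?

[[−29, −42], [14, 20]]

tr Q = −3 and det Q = 2, so the characteristic polynomial is λ² − (−3)λ + (2) with roots −1 and −2.
Eigenvectors give P = [[−3, 2], [2, −1]] with P⁻¹ = [[1, 2], [2, 3]], and Q = P·diag(−1, −2)·P⁻¹.
Then Q³ = P·diag(−1, −8)·P⁻¹ = [[3, −16], [−2, 8]] · [[1, 2], [2, 3]] = [[−29, −42], [14, 20]].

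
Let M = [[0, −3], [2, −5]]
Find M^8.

[[−12354, 18915], [−12610, 19171]]

tr M = −5 and det M = 6, so the characteristic polynomial is λ² − (−5)λ + (6) with roots −3 and −2.
Eigenvectors give P = [[1, 3], [1, 2]] with P⁻¹ = [[−2, 3], [1, −1]], and M = P·diag(−3, −2)·P⁻¹.
Then M^8 = P·diag(6561, 256)·P⁻¹ = [[6561, 768], [6561, 512]] · [[−2, 3], [1, −1]] = [[−12354, 18915], [−12610, 19171]].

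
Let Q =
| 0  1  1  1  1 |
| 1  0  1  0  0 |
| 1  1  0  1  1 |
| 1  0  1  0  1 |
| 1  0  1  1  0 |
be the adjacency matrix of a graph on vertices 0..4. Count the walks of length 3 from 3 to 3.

6

The number of length-3 walks from vertex 3 to vertex 3 is entry (3,3) of Q³, where Q is the adjacency matrix.
Q² = [[4, 1, 3, 2, 2], [1, 2, 1, 2, 2], [3, 1, 4, 2, 2], [2, 2, 2, 3, 2], [2, 2, 2, 2, 3]]
Q³ = [[8, 7, 9, 9, 9], [7, 2, 7, 4, 4], [9, 7, 8, 9, 9], [9, 4, 9, 6, 7], [9, 4, 9, 7, 6]]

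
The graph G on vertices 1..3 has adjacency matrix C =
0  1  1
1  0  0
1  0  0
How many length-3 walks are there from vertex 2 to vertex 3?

The number of length-3 walks from vertex 2 to vertex 3 is entry (2,3) of C³, where C is the adjacency matrix.
C² = [[2, 0, 0], [0, 1, 1], [0, 1, 1]]
C³ = [[0, 2, 2], [2, 0, 0], [2, 0, 0]]

0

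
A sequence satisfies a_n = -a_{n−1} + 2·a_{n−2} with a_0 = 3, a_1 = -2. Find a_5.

With companion matrix B = [[-1, 2], [1, 0]], [a_n, a_{n−1}]ᵀ = B·[a_{n−1}, a_{n−2}]ᵀ, so [a_5, a_4]ᵀ = B^4·[a_1, a_0]ᵀ.
B^4 = [[11, -10], [-5, 6]], giving [a_5, a_4]ᵀ = [[-52], [28]].

-52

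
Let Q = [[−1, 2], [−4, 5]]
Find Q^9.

tr Q = 4 and det Q = 3, so the characteristic polynomial is λ² − (4)λ + (3) with roots 3 and 1.
Eigenvectors give P = [[−1, 1], [−2, 1]] with P⁻¹ = [[1, −1], [2, −1]], and Q = P·diag(3, 1)·P⁻¹.
Then Q^9 = P·diag(19683, 1)·P⁻¹ = [[−19683, 1], [−39366, 1]] · [[1, −1], [2, −1]] = [[−19681, 19682], [−39364, 39365]].

[[−19681, 19682], [−39364, 39365]]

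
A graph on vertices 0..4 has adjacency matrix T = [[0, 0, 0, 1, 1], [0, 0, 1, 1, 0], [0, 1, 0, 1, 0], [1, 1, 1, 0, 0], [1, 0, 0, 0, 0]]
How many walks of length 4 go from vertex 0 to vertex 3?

2

The number of length-4 walks from vertex 0 to vertex 3 is entry (0,3) of T^4, where T is the adjacency matrix.
T^2 = [[2, 1, 1, 0, 0], [1, 2, 1, 1, 0], [1, 1, 2, 1, 0], [0, 1, 1, 3, 1], [0, 0, 0, 1, 1]]
T^3 = [[0, 1, 1, 4, 2], [1, 2, 3, 4, 1], [1, 3, 2, 4, 1], [4, 4, 4, 2, 0], [2, 1, 1, 0, 0]]
T^4 = [[6, 5, 5, 2, 0], [5, 7, 6, 6, 1], [5, 6, 7, 6, 1], [2, 6, 6, 12, 4], [0, 1, 1, 4, 2]]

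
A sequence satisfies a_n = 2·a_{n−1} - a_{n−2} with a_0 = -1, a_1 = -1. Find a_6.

With companion matrix C = [[2, -1], [1, 0]], [a_n, a_{n−1}]ᵀ = C·[a_{n−1}, a_{n−2}]ᵀ, so [a_6, a_5]ᵀ = C⁵·[a_1, a_0]ᵀ.
C⁵ = [[6, -5], [5, -4]], giving [a_6, a_5]ᵀ = [[-1], [-1]].

-1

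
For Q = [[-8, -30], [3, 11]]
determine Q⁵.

[[-278, -930], [93, 311]]

tr Q = 3 and det Q = 2, so the characteristic polynomial is λ² − (3)λ + (2) with roots 1 and 2.
Eigenvectors give P = [[10, -3], [-3, 1]] with P⁻¹ = [[1, 3], [3, 10]], and Q = P·diag(1, 2)·P⁻¹.
Then Q⁵ = P·diag(1, 32)·P⁻¹ = [[10, -96], [-3, 32]] · [[1, 3], [3, 10]] = [[-278, -930], [93, 311]].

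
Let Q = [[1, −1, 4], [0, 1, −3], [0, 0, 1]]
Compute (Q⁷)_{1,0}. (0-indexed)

Q = I + N where N = [[0, −1, 4], [0, 0, −3], [0, 0, 0]] is strictly upper-triangular, so N³ = 0.
(I + N)⁷ = I + 7·N + 21·N² = [[1, −7, 91], [0, 1, −21], [0, 0, 1]].

0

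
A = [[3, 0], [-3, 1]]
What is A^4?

[[81, 0], [-120, 1]]

A^2 = [[9, 0], [-12, 1]]
A^3 = [[27, 0], [-39, 1]]
A^4 = [[81, 0], [-120, 1]]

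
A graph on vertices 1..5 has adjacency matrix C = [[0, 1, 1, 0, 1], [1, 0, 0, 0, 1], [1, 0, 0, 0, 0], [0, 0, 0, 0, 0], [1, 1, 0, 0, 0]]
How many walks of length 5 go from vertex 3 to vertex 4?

The number of length-5 walks from vertex 3 to vertex 4 is entry (3,4) of C⁵, where C is the adjacency matrix.
C² = [[3, 1, 0, 0, 1], [1, 2, 1, 0, 1], [0, 1, 1, 0, 1], [0, 0, 0, 0, 0], [1, 1, 1, 0, 2]]
C³ = [[2, 4, 3, 0, 4], [4, 2, 1, 0, 3], [3, 1, 0, 0, 1], [0, 0, 0, 0, 0], [4, 3, 1, 0, 2]]
C⁴ = [[11, 6, 2, 0, 6], [6, 7, 4, 0, 6], [2, 4, 3, 0, 4], [0, 0, 0, 0, 0], [6, 6, 4, 0, 7]]
C⁵ = [[14, 17, 11, 0, 17], [17, 12, 6, 0, 13], [11, 6, 2, 0, 6], [0, 0, 0, 0, 0], [17, 13, 6, 0, 12]]

0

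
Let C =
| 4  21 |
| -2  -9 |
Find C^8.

[[-37574, -132405], [12610, 44391]]

tr C = -5 and det C = 6, so the characteristic polynomial is λ² − (-5)λ + (6) with roots -3 and -2.
Eigenvectors give P = [[-3, 7], [1, -2]] with P⁻¹ = [[2, 7], [1, 3]], and C = P·diag(-3, -2)·P⁻¹.
Then C^8 = P·diag(6561, 256)·P⁻¹ = [[-19683, 1792], [6561, -512]] · [[2, 7], [1, 3]] = [[-37574, -132405], [12610, 44391]].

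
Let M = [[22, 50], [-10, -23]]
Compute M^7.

[[9388, 23150], [-4630, -11447]]

tr M = -1 and det M = -6, so the characteristic polynomial is λ² − (-1)λ + (-6) with roots 2 and -3.
Eigenvectors give P = [[-5, -2], [2, 1]] with P⁻¹ = [[-1, -2], [2, 5]], and M = P·diag(2, -3)·P⁻¹.
Then M^7 = P·diag(128, -2187)·P⁻¹ = [[-640, 4374], [256, -2187]] · [[-1, -2], [2, 5]] = [[9388, 23150], [-4630, -11447]].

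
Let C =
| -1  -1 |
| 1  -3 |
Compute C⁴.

[[-16, 32], [-32, 48]]

C² = [[0, 4], [-4, 8]]
C³ = [[4, -12], [12, -20]]
C⁴ = [[-16, 32], [-32, 48]]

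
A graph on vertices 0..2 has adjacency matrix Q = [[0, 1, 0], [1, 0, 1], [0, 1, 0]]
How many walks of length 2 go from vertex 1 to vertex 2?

The number of length-2 walks from vertex 1 to vertex 2 is entry (1,2) of Q^2, where Q is the adjacency matrix.
Q^2 = [[1, 0, 1], [0, 2, 0], [1, 0, 1]]

0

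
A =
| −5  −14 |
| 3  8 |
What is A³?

[[−41, −98], [21, 50]]

tr A = 3 and det A = 2, so the characteristic polynomial is λ² − (3)λ + (2) with roots 2 and 1.
Eigenvectors give P = [[2, 7], [−1, −3]] with P⁻¹ = [[−3, −7], [1, 2]], and A = P·diag(2, 1)·P⁻¹.
Then A³ = P·diag(8, 1)·P⁻¹ = [[16, 7], [−8, −3]] · [[−3, −7], [1, 2]] = [[−41, −98], [21, 50]].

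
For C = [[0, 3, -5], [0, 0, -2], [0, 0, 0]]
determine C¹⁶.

[[0, 0, 0], [0, 0, 0], [0, 0, 0]]

C is strictly triangular, hence nilpotent: C³ = 0, so C¹⁶ = 0.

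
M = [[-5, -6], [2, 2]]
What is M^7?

[[-509, -762], [254, 380]]

tr M = -3 and det M = 2, so the characteristic polynomial is λ² − (-3)λ + (2) with roots -1 and -2.
Eigenvectors give P = [[3, -2], [-2, 1]] with P⁻¹ = [[-1, -2], [-2, -3]], and M = P·diag(-1, -2)·P⁻¹.
Then M^7 = P·diag(-1, -128)·P⁻¹ = [[-3, 256], [2, -128]] · [[-1, -2], [-2, -3]] = [[-509, -762], [254, 380]].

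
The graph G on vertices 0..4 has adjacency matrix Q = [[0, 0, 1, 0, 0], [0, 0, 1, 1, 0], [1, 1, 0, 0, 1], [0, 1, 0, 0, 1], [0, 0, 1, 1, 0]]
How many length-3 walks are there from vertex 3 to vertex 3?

0

The number of length-3 walks from vertex 3 to vertex 3 is entry (3,3) of Q³, where Q is the adjacency matrix.
Q² = [[1, 1, 0, 0, 1], [1, 2, 0, 0, 2], [0, 0, 3, 2, 0], [0, 0, 2, 2, 0], [1, 2, 0, 0, 2]]
Q³ = [[0, 0, 3, 2, 0], [0, 0, 5, 4, 0], [3, 5, 0, 0, 5], [2, 4, 0, 0, 4], [0, 0, 5, 4, 0]]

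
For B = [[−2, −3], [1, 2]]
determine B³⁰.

B² = I (check: tr B = 0 and det B = −1), so B³⁰ = I since 30 is even.

[[1, 0], [0, 1]]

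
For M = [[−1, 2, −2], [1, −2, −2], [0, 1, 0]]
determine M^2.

[[3, −8, −2], [−3, 4, 2], [1, −2, −2]]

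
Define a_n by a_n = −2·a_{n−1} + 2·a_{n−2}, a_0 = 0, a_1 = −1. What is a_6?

With companion matrix M = [[−2, 2], [1, 0]], [a_n, a_{n−1}]ᵀ = M·[a_{n−1}, a_{n−2}]ᵀ, so [a_6, a_5]ᵀ = M⁵·[a_1, a_0]ᵀ.
M⁵ = [[−120, 88], [44, −32]], giving [a_6, a_5]ᵀ = [[120], [−44]].

120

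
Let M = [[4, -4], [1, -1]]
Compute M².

[[12, -12], [3, -3]]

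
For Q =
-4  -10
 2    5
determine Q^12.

Q² = Q (a projection; rank 1, trace 1), so Q^12 = Q.

[[-4, -10], [2, 5]]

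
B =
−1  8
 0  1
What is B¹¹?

[[−1, 8], [0, 1]]

B² = I (check: tr B = 0 and det B = −1), so B¹¹ = B since 11 is odd.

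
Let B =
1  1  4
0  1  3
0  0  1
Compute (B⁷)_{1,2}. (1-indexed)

B = I + N where N = [[0, 1, 4], [0, 0, 3], [0, 0, 0]] is strictly upper-triangular, so N³ = 0.
(I + N)⁷ = I + 7·N + 21·N² = [[1, 7, 91], [0, 1, 21], [0, 0, 1]].

7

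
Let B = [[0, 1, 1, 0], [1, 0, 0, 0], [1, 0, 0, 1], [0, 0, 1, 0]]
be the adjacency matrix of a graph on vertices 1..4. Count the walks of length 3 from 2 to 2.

0

The number of length-3 walks from vertex 2 to vertex 2 is entry (2,2) of B³, where B is the adjacency matrix.
B² = [[2, 0, 0, 1], [0, 1, 1, 0], [0, 1, 2, 0], [1, 0, 0, 1]]
B³ = [[0, 2, 3, 0], [2, 0, 0, 1], [3, 0, 0, 2], [0, 1, 2, 0]]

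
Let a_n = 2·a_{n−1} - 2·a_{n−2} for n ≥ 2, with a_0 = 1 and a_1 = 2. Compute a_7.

0

With companion matrix C = [[2, -2], [1, 0]], [a_n, a_{n−1}]ᵀ = C·[a_{n−1}, a_{n−2}]ᵀ, so [a_7, a_6]ᵀ = C⁶·[a_1, a_0]ᵀ.
C⁶ = [[-8, 16], [-8, 8]], giving [a_7, a_6]ᵀ = [[0], [-8]].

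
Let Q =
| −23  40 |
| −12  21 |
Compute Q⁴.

[[481, −800], [240, −399]]

tr Q = −2 and det Q = −3, so the characteristic polynomial is λ² − (−2)λ + (−3) with roots −3 and 1.
Eigenvectors give P = [[2, −5], [1, −3]] with P⁻¹ = [[3, −5], [1, −2]], and Q = P·diag(−3, 1)·P⁻¹.
Then Q⁴ = P·diag(81, 1)·P⁻¹ = [[162, −5], [81, −3]] · [[3, −5], [1, −2]] = [[481, −800], [240, −399]].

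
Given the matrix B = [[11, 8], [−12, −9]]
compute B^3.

[[83, 56], [−84, −57]]

tr B = 2 and det B = −3, so the characteristic polynomial is λ² − (2)λ + (−3) with roots 3 and −1.
Eigenvectors give P = [[1, 2], [−1, −3]] with P⁻¹ = [[3, 2], [−1, −1]], and B = P·diag(3, −1)·P⁻¹.
Then B^3 = P·diag(27, −1)·P⁻¹ = [[27, −2], [−27, 3]] · [[3, 2], [−1, −1]] = [[83, 56], [−84, −57]].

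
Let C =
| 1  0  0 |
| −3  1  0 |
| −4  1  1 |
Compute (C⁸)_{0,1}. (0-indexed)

C = I + N where N = [[0, 0, 0], [−3, 0, 0], [−4, 1, 0]] is strictly lower-triangular, so N³ = 0.
(I + N)⁸ = I + 8·N + 28·N² = [[1, 0, 0], [−24, 1, 0], [−116, 8, 1]].

0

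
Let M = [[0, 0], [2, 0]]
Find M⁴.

[[0, 0], [0, 0]]

M is strictly triangular, hence nilpotent: M² = 0, so M⁴ = 0.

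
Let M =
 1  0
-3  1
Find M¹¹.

M = I + N where N = [[0, 0], [-3, 0]] is strictly lower-triangular, so N² = 0.
(I + N)¹¹ = I + 11·N = [[1, 0], [-33, 1]].

[[1, 0], [-33, 1]]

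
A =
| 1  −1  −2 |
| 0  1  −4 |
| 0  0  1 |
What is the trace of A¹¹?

3

A = I + N where N = [[0, −1, −2], [0, 0, −4], [0, 0, 0]] is strictly upper-triangular, so N³ = 0.
(I + N)¹¹ = I + 11·N + 55·N² = [[1, −11, 198], [0, 1, −44], [0, 0, 1]].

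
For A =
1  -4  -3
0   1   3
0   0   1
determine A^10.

A = I + N where N = [[0, -4, -3], [0, 0, 3], [0, 0, 0]] is strictly upper-triangular, so N^3 = 0.
(I + N)^10 = I + 10·N + 45·N^2 = [[1, -40, -570], [0, 1, 30], [0, 0, 1]].

[[1, -40, -570], [0, 1, 30], [0, 0, 1]]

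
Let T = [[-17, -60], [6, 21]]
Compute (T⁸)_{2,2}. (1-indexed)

65601

tr T = 4 and det T = 3, so the characteristic polynomial is λ² − (4)λ + (3) with roots 3 and 1.
Eigenvectors give P = [[-3, -10], [1, 3]] with P⁻¹ = [[3, 10], [-1, -3]], and T = P·diag(3, 1)·P⁻¹.
Then T⁸ = P·diag(6561, 1)·P⁻¹ = [[-19683, -10], [6561, 3]] · [[3, 10], [-1, -3]] = [[-59039, -196800], [19680, 65601]].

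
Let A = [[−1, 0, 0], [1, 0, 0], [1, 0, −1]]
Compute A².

[[1, 0, 0], [−1, 0, 0], [−2, 0, 1]]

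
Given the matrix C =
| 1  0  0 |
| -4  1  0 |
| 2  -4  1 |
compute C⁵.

[[1, 0, 0], [-20, 1, 0], [170, -20, 1]]

C = I + N where N = [[0, 0, 0], [-4, 0, 0], [2, -4, 0]] is strictly lower-triangular, so N³ = 0.
(I + N)⁵ = I + 5·N + 10·N² = [[1, 0, 0], [-20, 1, 0], [170, -20, 1]].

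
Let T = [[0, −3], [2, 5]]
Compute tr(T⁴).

97

tr T = 5 and det T = 6, so the characteristic polynomial is λ² − (5)λ + (6) with roots 2 and 3.
Eigenvectors give P = [[−3, 1], [2, −1]] with P⁻¹ = [[−1, −1], [−2, −3]], and T = P·diag(2, 3)·P⁻¹.
Then T⁴ = P·diag(16, 81)·P⁻¹ = [[−48, 81], [32, −81]] · [[−1, −1], [−2, −3]] = [[−114, −195], [130, 211]].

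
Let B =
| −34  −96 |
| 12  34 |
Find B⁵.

[[−544, −1536], [192, 544]]

tr B = 0 and det B = −4, so the characteristic polynomial is λ² − (0)λ + (−4) with roots −2 and 2.
Eigenvectors give P = [[3, −8], [−1, 3]] with P⁻¹ = [[3, 8], [1, 3]], and B = P·diag(−2, 2)·P⁻¹.
Then B⁵ = P·diag(−32, 32)·P⁻¹ = [[−96, −256], [32, 96]] · [[3, 8], [1, 3]] = [[−544, −1536], [192, 544]].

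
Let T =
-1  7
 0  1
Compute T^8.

[[1, 0], [0, 1]]

T² = I (check: tr T = 0 and det T = -1), so T^8 = I since 8 is even.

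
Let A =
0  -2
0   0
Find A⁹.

A is strictly triangular, hence nilpotent: A² = 0, so A⁹ = 0.

[[0, 0], [0, 0]]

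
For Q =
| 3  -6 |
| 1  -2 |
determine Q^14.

[[3, -6], [1, -2]]

Q² = Q (a projection; rank 1, trace 1), so Q^14 = Q.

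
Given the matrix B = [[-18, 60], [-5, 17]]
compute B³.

[[-132, 420], [-35, 113]]

tr B = -1 and det B = -6, so the characteristic polynomial is λ² − (-1)λ + (-6) with roots 2 and -3.
Eigenvectors give P = [[-3, -4], [-1, -1]] with P⁻¹ = [[1, -4], [-1, 3]], and B = P·diag(2, -3)·P⁻¹.
Then B³ = P·diag(8, -27)·P⁻¹ = [[-24, 108], [-8, 27]] · [[1, -4], [-1, 3]] = [[-132, 420], [-35, 113]].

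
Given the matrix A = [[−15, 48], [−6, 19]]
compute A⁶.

[[−5823, 17472], [−2184, 6553]]

tr A = 4 and det A = 3, so the characteristic polynomial is λ² − (4)λ + (3) with roots 3 and 1.
Eigenvectors give P = [[−8, 3], [−3, 1]] with P⁻¹ = [[1, −3], [3, −8]], and A = P·diag(3, 1)·P⁻¹.
Then A⁶ = P·diag(729, 1)·P⁻¹ = [[−5832, 3], [−2187, 1]] · [[1, −3], [3, −8]] = [[−5823, 17472], [−2184, 6553]].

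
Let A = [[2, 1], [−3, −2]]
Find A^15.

[[2, 1], [−3, −2]]

A² = I (check: tr A = 0 and det A = −1), so A^15 = A since 15 is odd.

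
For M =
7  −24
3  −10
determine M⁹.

[[4087, −12264], [1533, −4600]]

tr M = −3 and det M = 2, so the characteristic polynomial is λ² − (−3)λ + (2) with roots −1 and −2.
Eigenvectors give P = [[−3, −8], [−1, −3]] with P⁻¹ = [[−3, 8], [1, −3]], and M = P·diag(−1, −2)·P⁻¹.
Then M⁹ = P·diag(−1, −512)·P⁻¹ = [[3, 4096], [1, 1536]] · [[−3, 8], [1, −3]] = [[4087, −12264], [1533, −4600]].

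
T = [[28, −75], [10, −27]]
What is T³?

tr T = 1 and det T = −6, so the characteristic polynomial is λ² − (1)λ + (−6) with roots −2 and 3.
Eigenvectors give P = [[−5, 3], [−2, 1]] with P⁻¹ = [[1, −3], [2, −5]], and T = P·diag(−2, 3)·P⁻¹.
Then T³ = P·diag(−8, 27)·P⁻¹ = [[40, 81], [16, 27]] · [[1, −3], [2, −5]] = [[202, −525], [70, −183]].

[[202, −525], [70, −183]]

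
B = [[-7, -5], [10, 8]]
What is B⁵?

tr B = 1 and det B = -6, so the characteristic polynomial is λ² − (1)λ + (-6) with roots -2 and 3.
Eigenvectors give P = [[1, -1], [-1, 2]] with P⁻¹ = [[2, 1], [1, 1]], and B = P·diag(-2, 3)·P⁻¹.
Then B⁵ = P·diag(-32, 243)·P⁻¹ = [[-32, -243], [32, 486]] · [[2, 1], [1, 1]] = [[-307, -275], [550, 518]].

[[-307, -275], [550, 518]]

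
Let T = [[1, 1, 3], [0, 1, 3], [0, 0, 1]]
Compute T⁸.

T = I + N where N = [[0, 1, 3], [0, 0, 3], [0, 0, 0]] is strictly upper-triangular, so N³ = 0.
(I + N)⁸ = I + 8·N + 28·N² = [[1, 8, 108], [0, 1, 24], [0, 0, 1]].

[[1, 8, 108], [0, 1, 24], [0, 0, 1]]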